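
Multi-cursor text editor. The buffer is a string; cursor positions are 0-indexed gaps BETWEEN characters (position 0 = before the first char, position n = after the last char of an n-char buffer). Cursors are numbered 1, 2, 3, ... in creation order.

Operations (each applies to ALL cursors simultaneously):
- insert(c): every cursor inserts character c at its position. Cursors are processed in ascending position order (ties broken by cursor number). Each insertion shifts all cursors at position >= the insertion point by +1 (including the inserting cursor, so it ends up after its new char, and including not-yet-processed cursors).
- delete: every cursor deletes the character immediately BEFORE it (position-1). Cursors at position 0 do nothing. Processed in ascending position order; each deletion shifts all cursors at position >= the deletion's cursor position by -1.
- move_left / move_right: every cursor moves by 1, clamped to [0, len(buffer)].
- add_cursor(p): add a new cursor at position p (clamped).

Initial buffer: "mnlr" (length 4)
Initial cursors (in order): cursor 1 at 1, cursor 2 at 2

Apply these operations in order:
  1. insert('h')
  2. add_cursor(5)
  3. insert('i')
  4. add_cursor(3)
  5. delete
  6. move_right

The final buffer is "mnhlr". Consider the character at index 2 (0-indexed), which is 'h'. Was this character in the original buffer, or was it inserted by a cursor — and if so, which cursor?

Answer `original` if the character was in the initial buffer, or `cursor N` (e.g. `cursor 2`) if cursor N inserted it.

Answer: cursor 2

Derivation:
After op 1 (insert('h')): buffer="mhnhlr" (len 6), cursors c1@2 c2@4, authorship .1.2..
After op 2 (add_cursor(5)): buffer="mhnhlr" (len 6), cursors c1@2 c2@4 c3@5, authorship .1.2..
After op 3 (insert('i')): buffer="mhinhilir" (len 9), cursors c1@3 c2@6 c3@8, authorship .11.22.3.
After op 4 (add_cursor(3)): buffer="mhinhilir" (len 9), cursors c1@3 c4@3 c2@6 c3@8, authorship .11.22.3.
After op 5 (delete): buffer="mnhlr" (len 5), cursors c1@1 c4@1 c2@3 c3@4, authorship ..2..
After op 6 (move_right): buffer="mnhlr" (len 5), cursors c1@2 c4@2 c2@4 c3@5, authorship ..2..
Authorship (.=original, N=cursor N): . . 2 . .
Index 2: author = 2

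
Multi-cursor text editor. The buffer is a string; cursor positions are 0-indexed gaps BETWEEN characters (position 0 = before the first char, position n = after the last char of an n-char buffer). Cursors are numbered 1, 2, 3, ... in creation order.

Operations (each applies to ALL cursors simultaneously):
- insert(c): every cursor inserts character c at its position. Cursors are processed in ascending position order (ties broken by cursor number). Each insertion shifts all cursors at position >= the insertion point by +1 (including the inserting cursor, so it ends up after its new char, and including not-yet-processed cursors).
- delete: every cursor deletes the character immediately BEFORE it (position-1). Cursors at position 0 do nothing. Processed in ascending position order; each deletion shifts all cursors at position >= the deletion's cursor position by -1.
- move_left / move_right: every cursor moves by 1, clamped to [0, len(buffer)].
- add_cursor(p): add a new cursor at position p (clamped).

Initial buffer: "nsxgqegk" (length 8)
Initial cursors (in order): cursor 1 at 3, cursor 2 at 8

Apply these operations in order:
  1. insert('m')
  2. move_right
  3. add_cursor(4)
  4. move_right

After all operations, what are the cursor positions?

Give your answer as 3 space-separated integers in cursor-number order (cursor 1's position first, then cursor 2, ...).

After op 1 (insert('m')): buffer="nsxmgqegkm" (len 10), cursors c1@4 c2@10, authorship ...1.....2
After op 2 (move_right): buffer="nsxmgqegkm" (len 10), cursors c1@5 c2@10, authorship ...1.....2
After op 3 (add_cursor(4)): buffer="nsxmgqegkm" (len 10), cursors c3@4 c1@5 c2@10, authorship ...1.....2
After op 4 (move_right): buffer="nsxmgqegkm" (len 10), cursors c3@5 c1@6 c2@10, authorship ...1.....2

Answer: 6 10 5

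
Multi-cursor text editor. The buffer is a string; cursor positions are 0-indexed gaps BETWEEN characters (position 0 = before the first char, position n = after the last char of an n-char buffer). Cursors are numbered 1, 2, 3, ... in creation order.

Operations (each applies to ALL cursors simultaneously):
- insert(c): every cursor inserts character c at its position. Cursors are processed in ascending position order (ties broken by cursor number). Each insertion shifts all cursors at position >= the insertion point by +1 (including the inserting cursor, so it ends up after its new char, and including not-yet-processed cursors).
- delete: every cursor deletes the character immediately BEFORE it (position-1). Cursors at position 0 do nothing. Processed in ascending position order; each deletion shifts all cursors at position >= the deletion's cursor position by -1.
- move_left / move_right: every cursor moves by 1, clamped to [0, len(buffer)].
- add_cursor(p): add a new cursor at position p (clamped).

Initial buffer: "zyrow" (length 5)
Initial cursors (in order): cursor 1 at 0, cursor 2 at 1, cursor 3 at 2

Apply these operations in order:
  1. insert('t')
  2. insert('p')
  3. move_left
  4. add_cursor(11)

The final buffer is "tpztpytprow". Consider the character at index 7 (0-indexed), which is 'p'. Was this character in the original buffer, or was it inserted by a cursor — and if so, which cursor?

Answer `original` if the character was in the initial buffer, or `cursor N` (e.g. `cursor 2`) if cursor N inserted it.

Answer: cursor 3

Derivation:
After op 1 (insert('t')): buffer="tztytrow" (len 8), cursors c1@1 c2@3 c3@5, authorship 1.2.3...
After op 2 (insert('p')): buffer="tpztpytprow" (len 11), cursors c1@2 c2@5 c3@8, authorship 11.22.33...
After op 3 (move_left): buffer="tpztpytprow" (len 11), cursors c1@1 c2@4 c3@7, authorship 11.22.33...
After op 4 (add_cursor(11)): buffer="tpztpytprow" (len 11), cursors c1@1 c2@4 c3@7 c4@11, authorship 11.22.33...
Authorship (.=original, N=cursor N): 1 1 . 2 2 . 3 3 . . .
Index 7: author = 3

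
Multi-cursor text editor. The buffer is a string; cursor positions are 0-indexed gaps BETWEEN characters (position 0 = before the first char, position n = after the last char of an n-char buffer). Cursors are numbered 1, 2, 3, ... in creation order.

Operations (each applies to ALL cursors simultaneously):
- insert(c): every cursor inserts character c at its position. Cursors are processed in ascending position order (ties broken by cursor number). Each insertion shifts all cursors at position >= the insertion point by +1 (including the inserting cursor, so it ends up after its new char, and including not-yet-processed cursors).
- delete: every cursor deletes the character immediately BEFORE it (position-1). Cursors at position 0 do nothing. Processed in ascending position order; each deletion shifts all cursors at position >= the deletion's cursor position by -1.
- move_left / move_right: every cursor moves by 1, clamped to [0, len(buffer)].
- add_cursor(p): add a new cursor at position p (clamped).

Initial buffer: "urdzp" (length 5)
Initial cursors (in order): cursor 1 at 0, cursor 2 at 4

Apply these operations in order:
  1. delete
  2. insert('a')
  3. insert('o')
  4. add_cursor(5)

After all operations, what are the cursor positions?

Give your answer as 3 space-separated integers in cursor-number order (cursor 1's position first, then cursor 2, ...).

Answer: 2 7 5

Derivation:
After op 1 (delete): buffer="urdp" (len 4), cursors c1@0 c2@3, authorship ....
After op 2 (insert('a')): buffer="aurdap" (len 6), cursors c1@1 c2@5, authorship 1...2.
After op 3 (insert('o')): buffer="aourdaop" (len 8), cursors c1@2 c2@7, authorship 11...22.
After op 4 (add_cursor(5)): buffer="aourdaop" (len 8), cursors c1@2 c3@5 c2@7, authorship 11...22.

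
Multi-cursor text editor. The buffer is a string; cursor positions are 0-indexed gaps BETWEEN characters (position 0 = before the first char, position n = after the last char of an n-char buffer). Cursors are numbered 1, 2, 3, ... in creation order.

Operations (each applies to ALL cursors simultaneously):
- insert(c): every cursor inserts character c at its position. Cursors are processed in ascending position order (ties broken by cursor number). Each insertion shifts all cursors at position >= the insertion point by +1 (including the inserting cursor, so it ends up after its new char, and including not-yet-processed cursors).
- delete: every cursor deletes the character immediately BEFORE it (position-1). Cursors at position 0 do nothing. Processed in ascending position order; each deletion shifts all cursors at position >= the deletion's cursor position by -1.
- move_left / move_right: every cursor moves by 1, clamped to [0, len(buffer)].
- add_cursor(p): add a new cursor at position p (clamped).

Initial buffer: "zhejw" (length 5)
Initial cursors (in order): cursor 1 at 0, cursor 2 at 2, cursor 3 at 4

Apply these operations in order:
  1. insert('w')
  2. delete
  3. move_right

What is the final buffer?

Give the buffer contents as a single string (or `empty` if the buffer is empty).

Answer: zhejw

Derivation:
After op 1 (insert('w')): buffer="wzhwejww" (len 8), cursors c1@1 c2@4 c3@7, authorship 1..2..3.
After op 2 (delete): buffer="zhejw" (len 5), cursors c1@0 c2@2 c3@4, authorship .....
After op 3 (move_right): buffer="zhejw" (len 5), cursors c1@1 c2@3 c3@5, authorship .....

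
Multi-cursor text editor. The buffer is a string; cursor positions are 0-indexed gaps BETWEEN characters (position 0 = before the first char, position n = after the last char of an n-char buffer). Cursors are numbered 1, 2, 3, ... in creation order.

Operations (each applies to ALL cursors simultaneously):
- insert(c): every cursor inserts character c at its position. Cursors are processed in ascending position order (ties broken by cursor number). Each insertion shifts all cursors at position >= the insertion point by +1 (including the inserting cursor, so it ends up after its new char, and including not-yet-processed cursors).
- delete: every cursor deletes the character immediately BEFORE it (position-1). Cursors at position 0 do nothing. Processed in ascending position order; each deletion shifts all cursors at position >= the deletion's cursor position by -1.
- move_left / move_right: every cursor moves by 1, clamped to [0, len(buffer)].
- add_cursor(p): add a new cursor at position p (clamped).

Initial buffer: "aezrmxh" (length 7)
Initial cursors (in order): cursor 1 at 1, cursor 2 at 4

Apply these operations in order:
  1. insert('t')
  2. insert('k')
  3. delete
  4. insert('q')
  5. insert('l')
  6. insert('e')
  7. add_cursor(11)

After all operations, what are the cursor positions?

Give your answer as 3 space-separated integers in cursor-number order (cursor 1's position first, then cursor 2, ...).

After op 1 (insert('t')): buffer="atezrtmxh" (len 9), cursors c1@2 c2@6, authorship .1...2...
After op 2 (insert('k')): buffer="atkezrtkmxh" (len 11), cursors c1@3 c2@8, authorship .11...22...
After op 3 (delete): buffer="atezrtmxh" (len 9), cursors c1@2 c2@6, authorship .1...2...
After op 4 (insert('q')): buffer="atqezrtqmxh" (len 11), cursors c1@3 c2@8, authorship .11...22...
After op 5 (insert('l')): buffer="atqlezrtqlmxh" (len 13), cursors c1@4 c2@10, authorship .111...222...
After op 6 (insert('e')): buffer="atqleezrtqlemxh" (len 15), cursors c1@5 c2@12, authorship .1111...2222...
After op 7 (add_cursor(11)): buffer="atqleezrtqlemxh" (len 15), cursors c1@5 c3@11 c2@12, authorship .1111...2222...

Answer: 5 12 11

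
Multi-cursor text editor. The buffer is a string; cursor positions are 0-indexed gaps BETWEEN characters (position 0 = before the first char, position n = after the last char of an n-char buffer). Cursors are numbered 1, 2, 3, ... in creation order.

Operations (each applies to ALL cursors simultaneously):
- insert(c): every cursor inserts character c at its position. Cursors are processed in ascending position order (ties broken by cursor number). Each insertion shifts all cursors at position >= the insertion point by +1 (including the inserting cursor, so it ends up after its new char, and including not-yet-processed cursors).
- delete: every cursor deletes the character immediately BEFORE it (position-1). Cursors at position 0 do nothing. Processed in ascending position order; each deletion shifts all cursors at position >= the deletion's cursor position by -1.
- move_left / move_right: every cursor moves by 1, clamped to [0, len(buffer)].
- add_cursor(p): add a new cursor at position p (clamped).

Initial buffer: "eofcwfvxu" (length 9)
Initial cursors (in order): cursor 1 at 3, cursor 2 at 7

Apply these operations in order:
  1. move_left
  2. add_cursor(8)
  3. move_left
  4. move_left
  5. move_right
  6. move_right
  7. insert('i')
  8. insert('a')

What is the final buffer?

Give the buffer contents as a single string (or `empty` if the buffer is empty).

After op 1 (move_left): buffer="eofcwfvxu" (len 9), cursors c1@2 c2@6, authorship .........
After op 2 (add_cursor(8)): buffer="eofcwfvxu" (len 9), cursors c1@2 c2@6 c3@8, authorship .........
After op 3 (move_left): buffer="eofcwfvxu" (len 9), cursors c1@1 c2@5 c3@7, authorship .........
After op 4 (move_left): buffer="eofcwfvxu" (len 9), cursors c1@0 c2@4 c3@6, authorship .........
After op 5 (move_right): buffer="eofcwfvxu" (len 9), cursors c1@1 c2@5 c3@7, authorship .........
After op 6 (move_right): buffer="eofcwfvxu" (len 9), cursors c1@2 c2@6 c3@8, authorship .........
After op 7 (insert('i')): buffer="eoifcwfivxiu" (len 12), cursors c1@3 c2@8 c3@11, authorship ..1....2..3.
After op 8 (insert('a')): buffer="eoiafcwfiavxiau" (len 15), cursors c1@4 c2@10 c3@14, authorship ..11....22..33.

Answer: eoiafcwfiavxiau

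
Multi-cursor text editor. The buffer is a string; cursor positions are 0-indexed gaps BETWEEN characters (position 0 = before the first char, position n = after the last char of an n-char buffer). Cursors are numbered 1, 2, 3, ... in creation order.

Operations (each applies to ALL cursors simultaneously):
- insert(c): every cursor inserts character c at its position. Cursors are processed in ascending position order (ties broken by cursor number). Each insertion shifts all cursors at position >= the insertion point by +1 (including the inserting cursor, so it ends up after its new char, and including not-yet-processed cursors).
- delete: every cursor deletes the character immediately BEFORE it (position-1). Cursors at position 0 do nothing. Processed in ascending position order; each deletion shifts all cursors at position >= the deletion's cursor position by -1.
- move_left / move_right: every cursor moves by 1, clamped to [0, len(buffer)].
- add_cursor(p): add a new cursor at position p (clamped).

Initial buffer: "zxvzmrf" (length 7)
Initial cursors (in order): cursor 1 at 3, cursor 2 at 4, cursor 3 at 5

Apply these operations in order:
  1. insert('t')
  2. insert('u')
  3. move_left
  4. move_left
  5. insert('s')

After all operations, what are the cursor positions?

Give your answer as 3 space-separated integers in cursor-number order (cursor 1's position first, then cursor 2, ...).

Answer: 4 8 12

Derivation:
After op 1 (insert('t')): buffer="zxvtztmtrf" (len 10), cursors c1@4 c2@6 c3@8, authorship ...1.2.3..
After op 2 (insert('u')): buffer="zxvtuztumturf" (len 13), cursors c1@5 c2@8 c3@11, authorship ...11.22.33..
After op 3 (move_left): buffer="zxvtuztumturf" (len 13), cursors c1@4 c2@7 c3@10, authorship ...11.22.33..
After op 4 (move_left): buffer="zxvtuztumturf" (len 13), cursors c1@3 c2@6 c3@9, authorship ...11.22.33..
After op 5 (insert('s')): buffer="zxvstuzstumsturf" (len 16), cursors c1@4 c2@8 c3@12, authorship ...111.222.333..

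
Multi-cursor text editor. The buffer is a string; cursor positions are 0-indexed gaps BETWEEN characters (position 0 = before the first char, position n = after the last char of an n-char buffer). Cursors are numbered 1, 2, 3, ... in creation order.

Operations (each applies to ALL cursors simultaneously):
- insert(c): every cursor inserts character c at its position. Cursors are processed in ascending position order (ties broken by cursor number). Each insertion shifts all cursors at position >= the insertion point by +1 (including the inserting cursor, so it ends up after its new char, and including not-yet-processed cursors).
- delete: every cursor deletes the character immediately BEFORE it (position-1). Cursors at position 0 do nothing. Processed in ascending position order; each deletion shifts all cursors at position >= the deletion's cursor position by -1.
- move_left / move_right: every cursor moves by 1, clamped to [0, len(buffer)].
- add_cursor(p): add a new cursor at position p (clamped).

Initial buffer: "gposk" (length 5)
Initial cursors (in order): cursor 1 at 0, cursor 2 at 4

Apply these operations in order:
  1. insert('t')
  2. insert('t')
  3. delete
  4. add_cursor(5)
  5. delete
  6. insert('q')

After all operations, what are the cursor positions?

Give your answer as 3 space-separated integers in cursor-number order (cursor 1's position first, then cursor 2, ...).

Answer: 1 6 6

Derivation:
After op 1 (insert('t')): buffer="tgpostk" (len 7), cursors c1@1 c2@6, authorship 1....2.
After op 2 (insert('t')): buffer="ttgposttk" (len 9), cursors c1@2 c2@8, authorship 11....22.
After op 3 (delete): buffer="tgpostk" (len 7), cursors c1@1 c2@6, authorship 1....2.
After op 4 (add_cursor(5)): buffer="tgpostk" (len 7), cursors c1@1 c3@5 c2@6, authorship 1....2.
After op 5 (delete): buffer="gpok" (len 4), cursors c1@0 c2@3 c3@3, authorship ....
After op 6 (insert('q')): buffer="qgpoqqk" (len 7), cursors c1@1 c2@6 c3@6, authorship 1...23.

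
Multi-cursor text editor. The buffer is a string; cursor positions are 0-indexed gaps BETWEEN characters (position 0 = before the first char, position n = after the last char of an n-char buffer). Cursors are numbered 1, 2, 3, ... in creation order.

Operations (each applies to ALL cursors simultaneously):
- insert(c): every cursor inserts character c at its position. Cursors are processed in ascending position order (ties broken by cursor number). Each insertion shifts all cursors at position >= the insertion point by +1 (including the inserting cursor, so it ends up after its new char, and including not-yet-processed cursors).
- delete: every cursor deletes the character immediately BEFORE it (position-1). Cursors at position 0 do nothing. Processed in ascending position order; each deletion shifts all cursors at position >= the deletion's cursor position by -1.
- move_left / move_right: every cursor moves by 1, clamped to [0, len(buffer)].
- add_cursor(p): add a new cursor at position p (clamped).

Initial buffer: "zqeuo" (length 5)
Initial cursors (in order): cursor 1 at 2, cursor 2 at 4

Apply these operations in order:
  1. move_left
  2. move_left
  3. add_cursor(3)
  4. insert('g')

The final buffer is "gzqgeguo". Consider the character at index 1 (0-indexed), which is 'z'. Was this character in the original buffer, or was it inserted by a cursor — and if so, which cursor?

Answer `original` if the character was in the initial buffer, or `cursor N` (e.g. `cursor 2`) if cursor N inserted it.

Answer: original

Derivation:
After op 1 (move_left): buffer="zqeuo" (len 5), cursors c1@1 c2@3, authorship .....
After op 2 (move_left): buffer="zqeuo" (len 5), cursors c1@0 c2@2, authorship .....
After op 3 (add_cursor(3)): buffer="zqeuo" (len 5), cursors c1@0 c2@2 c3@3, authorship .....
After op 4 (insert('g')): buffer="gzqgeguo" (len 8), cursors c1@1 c2@4 c3@6, authorship 1..2.3..
Authorship (.=original, N=cursor N): 1 . . 2 . 3 . .
Index 1: author = original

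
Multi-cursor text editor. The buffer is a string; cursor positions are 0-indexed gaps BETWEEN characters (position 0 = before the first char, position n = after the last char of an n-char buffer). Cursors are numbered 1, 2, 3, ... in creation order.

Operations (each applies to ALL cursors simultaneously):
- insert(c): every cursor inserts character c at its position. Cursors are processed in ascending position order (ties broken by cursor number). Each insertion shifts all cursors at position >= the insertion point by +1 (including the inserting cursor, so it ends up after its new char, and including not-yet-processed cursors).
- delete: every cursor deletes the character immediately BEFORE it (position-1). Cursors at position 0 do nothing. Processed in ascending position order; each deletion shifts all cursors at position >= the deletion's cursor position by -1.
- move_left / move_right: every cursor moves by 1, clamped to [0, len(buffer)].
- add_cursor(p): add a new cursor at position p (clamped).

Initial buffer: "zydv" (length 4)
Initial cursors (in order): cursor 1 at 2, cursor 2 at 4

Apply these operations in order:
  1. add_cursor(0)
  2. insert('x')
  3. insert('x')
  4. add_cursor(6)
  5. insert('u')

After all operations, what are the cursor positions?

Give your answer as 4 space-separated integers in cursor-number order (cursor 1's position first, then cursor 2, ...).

After op 1 (add_cursor(0)): buffer="zydv" (len 4), cursors c3@0 c1@2 c2@4, authorship ....
After op 2 (insert('x')): buffer="xzyxdvx" (len 7), cursors c3@1 c1@4 c2@7, authorship 3..1..2
After op 3 (insert('x')): buffer="xxzyxxdvxx" (len 10), cursors c3@2 c1@6 c2@10, authorship 33..11..22
After op 4 (add_cursor(6)): buffer="xxzyxxdvxx" (len 10), cursors c3@2 c1@6 c4@6 c2@10, authorship 33..11..22
After op 5 (insert('u')): buffer="xxuzyxxuudvxxu" (len 14), cursors c3@3 c1@9 c4@9 c2@14, authorship 333..1114..222

Answer: 9 14 3 9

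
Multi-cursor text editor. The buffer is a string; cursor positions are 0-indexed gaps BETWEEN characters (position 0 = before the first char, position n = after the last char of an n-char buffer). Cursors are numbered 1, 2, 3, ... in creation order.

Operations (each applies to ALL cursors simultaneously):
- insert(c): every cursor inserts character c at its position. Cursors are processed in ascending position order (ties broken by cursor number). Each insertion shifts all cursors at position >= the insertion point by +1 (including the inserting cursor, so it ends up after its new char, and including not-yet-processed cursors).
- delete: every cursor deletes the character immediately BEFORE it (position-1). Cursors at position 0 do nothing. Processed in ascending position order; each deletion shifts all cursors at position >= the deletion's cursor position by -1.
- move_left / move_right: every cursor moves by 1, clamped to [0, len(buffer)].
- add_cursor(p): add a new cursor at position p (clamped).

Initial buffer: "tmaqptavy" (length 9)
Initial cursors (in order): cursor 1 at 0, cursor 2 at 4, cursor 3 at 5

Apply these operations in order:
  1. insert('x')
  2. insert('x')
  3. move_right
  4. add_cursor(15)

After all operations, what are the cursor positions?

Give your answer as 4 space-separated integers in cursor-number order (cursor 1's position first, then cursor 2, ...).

Answer: 3 9 12 15

Derivation:
After op 1 (insert('x')): buffer="xtmaqxpxtavy" (len 12), cursors c1@1 c2@6 c3@8, authorship 1....2.3....
After op 2 (insert('x')): buffer="xxtmaqxxpxxtavy" (len 15), cursors c1@2 c2@8 c3@11, authorship 11....22.33....
After op 3 (move_right): buffer="xxtmaqxxpxxtavy" (len 15), cursors c1@3 c2@9 c3@12, authorship 11....22.33....
After op 4 (add_cursor(15)): buffer="xxtmaqxxpxxtavy" (len 15), cursors c1@3 c2@9 c3@12 c4@15, authorship 11....22.33....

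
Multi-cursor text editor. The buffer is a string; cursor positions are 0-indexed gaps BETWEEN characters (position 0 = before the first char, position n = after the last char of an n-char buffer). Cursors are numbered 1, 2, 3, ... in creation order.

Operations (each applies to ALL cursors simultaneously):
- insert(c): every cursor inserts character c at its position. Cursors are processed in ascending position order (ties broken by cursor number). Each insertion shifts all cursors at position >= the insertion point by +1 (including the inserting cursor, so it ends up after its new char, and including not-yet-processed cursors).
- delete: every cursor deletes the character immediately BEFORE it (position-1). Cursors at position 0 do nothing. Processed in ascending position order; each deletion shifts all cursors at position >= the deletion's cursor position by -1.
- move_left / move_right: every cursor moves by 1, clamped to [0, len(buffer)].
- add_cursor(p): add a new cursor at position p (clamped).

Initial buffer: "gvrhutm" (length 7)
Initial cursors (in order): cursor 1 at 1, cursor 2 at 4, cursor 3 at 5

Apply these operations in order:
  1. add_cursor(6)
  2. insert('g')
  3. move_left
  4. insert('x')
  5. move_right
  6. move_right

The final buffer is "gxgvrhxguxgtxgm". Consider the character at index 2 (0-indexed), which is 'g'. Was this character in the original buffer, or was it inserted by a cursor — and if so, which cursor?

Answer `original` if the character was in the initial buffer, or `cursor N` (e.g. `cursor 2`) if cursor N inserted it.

Answer: cursor 1

Derivation:
After op 1 (add_cursor(6)): buffer="gvrhutm" (len 7), cursors c1@1 c2@4 c3@5 c4@6, authorship .......
After op 2 (insert('g')): buffer="ggvrhgugtgm" (len 11), cursors c1@2 c2@6 c3@8 c4@10, authorship .1...2.3.4.
After op 3 (move_left): buffer="ggvrhgugtgm" (len 11), cursors c1@1 c2@5 c3@7 c4@9, authorship .1...2.3.4.
After op 4 (insert('x')): buffer="gxgvrhxguxgtxgm" (len 15), cursors c1@2 c2@7 c3@10 c4@13, authorship .11...22.33.44.
After op 5 (move_right): buffer="gxgvrhxguxgtxgm" (len 15), cursors c1@3 c2@8 c3@11 c4@14, authorship .11...22.33.44.
After op 6 (move_right): buffer="gxgvrhxguxgtxgm" (len 15), cursors c1@4 c2@9 c3@12 c4@15, authorship .11...22.33.44.
Authorship (.=original, N=cursor N): . 1 1 . . . 2 2 . 3 3 . 4 4 .
Index 2: author = 1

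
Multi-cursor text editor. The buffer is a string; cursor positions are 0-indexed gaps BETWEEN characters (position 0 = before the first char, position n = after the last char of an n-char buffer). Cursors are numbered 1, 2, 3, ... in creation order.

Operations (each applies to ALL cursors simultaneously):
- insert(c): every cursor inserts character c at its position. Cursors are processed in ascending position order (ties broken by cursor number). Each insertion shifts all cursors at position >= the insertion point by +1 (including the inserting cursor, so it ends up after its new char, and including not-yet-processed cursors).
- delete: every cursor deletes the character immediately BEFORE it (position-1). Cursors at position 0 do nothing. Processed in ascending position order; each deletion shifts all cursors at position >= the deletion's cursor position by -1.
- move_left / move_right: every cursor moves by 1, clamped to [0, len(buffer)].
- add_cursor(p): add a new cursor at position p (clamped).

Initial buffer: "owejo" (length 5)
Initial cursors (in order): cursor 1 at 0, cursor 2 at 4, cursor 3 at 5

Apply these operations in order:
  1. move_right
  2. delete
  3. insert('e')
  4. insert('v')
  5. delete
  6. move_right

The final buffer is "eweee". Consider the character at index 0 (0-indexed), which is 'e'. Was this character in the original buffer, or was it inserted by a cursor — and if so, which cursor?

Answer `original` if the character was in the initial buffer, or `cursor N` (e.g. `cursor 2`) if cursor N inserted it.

After op 1 (move_right): buffer="owejo" (len 5), cursors c1@1 c2@5 c3@5, authorship .....
After op 2 (delete): buffer="we" (len 2), cursors c1@0 c2@2 c3@2, authorship ..
After op 3 (insert('e')): buffer="eweee" (len 5), cursors c1@1 c2@5 c3@5, authorship 1..23
After op 4 (insert('v')): buffer="evweeevv" (len 8), cursors c1@2 c2@8 c3@8, authorship 11..2323
After op 5 (delete): buffer="eweee" (len 5), cursors c1@1 c2@5 c3@5, authorship 1..23
After op 6 (move_right): buffer="eweee" (len 5), cursors c1@2 c2@5 c3@5, authorship 1..23
Authorship (.=original, N=cursor N): 1 . . 2 3
Index 0: author = 1

Answer: cursor 1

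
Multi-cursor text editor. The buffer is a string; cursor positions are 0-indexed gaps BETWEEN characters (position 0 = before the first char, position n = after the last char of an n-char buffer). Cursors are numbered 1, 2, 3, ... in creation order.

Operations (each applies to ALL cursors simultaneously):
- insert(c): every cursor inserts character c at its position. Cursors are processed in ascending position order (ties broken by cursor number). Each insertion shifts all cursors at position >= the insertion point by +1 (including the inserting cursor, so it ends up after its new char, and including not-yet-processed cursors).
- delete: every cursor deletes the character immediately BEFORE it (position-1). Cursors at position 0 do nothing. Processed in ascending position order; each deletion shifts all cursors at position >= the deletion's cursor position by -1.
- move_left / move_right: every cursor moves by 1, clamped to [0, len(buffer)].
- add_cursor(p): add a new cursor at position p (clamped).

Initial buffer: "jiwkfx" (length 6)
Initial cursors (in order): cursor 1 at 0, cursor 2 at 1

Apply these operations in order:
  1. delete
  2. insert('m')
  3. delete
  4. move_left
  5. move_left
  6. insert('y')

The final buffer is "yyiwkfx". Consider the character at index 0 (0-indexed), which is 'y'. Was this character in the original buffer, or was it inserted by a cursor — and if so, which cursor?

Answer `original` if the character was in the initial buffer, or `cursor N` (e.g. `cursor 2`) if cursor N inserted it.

Answer: cursor 1

Derivation:
After op 1 (delete): buffer="iwkfx" (len 5), cursors c1@0 c2@0, authorship .....
After op 2 (insert('m')): buffer="mmiwkfx" (len 7), cursors c1@2 c2@2, authorship 12.....
After op 3 (delete): buffer="iwkfx" (len 5), cursors c1@0 c2@0, authorship .....
After op 4 (move_left): buffer="iwkfx" (len 5), cursors c1@0 c2@0, authorship .....
After op 5 (move_left): buffer="iwkfx" (len 5), cursors c1@0 c2@0, authorship .....
After op 6 (insert('y')): buffer="yyiwkfx" (len 7), cursors c1@2 c2@2, authorship 12.....
Authorship (.=original, N=cursor N): 1 2 . . . . .
Index 0: author = 1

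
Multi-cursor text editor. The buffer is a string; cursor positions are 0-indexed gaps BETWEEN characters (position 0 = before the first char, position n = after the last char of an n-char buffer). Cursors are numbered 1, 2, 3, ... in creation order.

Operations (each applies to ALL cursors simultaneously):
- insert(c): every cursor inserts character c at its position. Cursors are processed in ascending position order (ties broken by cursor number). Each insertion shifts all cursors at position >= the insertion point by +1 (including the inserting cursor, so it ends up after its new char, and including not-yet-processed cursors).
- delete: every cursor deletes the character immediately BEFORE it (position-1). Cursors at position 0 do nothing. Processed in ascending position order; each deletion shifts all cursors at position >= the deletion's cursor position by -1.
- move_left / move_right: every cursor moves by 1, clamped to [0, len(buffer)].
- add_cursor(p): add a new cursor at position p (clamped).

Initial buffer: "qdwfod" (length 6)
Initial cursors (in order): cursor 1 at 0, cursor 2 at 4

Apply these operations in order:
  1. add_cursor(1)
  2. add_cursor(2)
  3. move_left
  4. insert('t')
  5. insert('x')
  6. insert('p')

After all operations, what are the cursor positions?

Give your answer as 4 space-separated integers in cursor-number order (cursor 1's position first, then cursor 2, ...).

After op 1 (add_cursor(1)): buffer="qdwfod" (len 6), cursors c1@0 c3@1 c2@4, authorship ......
After op 2 (add_cursor(2)): buffer="qdwfod" (len 6), cursors c1@0 c3@1 c4@2 c2@4, authorship ......
After op 3 (move_left): buffer="qdwfod" (len 6), cursors c1@0 c3@0 c4@1 c2@3, authorship ......
After op 4 (insert('t')): buffer="ttqtdwtfod" (len 10), cursors c1@2 c3@2 c4@4 c2@7, authorship 13.4..2...
After op 5 (insert('x')): buffer="ttxxqtxdwtxfod" (len 14), cursors c1@4 c3@4 c4@7 c2@11, authorship 1313.44..22...
After op 6 (insert('p')): buffer="ttxxppqtxpdwtxpfod" (len 18), cursors c1@6 c3@6 c4@10 c2@15, authorship 131313.444..222...

Answer: 6 15 6 10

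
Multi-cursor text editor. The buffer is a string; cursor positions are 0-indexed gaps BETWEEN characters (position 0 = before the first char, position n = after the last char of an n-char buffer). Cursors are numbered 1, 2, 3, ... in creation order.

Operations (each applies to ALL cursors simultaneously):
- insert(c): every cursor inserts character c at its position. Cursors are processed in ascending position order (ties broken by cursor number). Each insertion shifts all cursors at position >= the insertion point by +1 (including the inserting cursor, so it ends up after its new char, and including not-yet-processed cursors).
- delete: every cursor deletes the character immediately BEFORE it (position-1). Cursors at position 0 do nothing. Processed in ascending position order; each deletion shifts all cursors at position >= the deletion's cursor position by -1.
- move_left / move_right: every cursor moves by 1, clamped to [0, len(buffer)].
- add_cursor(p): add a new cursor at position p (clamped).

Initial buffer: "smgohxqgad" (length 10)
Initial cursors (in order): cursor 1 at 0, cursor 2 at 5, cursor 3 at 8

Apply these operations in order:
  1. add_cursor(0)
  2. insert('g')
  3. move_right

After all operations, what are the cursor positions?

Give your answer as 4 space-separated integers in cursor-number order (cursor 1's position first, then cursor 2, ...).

After op 1 (add_cursor(0)): buffer="smgohxqgad" (len 10), cursors c1@0 c4@0 c2@5 c3@8, authorship ..........
After op 2 (insert('g')): buffer="ggsmgohgxqggad" (len 14), cursors c1@2 c4@2 c2@8 c3@12, authorship 14.....2...3..
After op 3 (move_right): buffer="ggsmgohgxqggad" (len 14), cursors c1@3 c4@3 c2@9 c3@13, authorship 14.....2...3..

Answer: 3 9 13 3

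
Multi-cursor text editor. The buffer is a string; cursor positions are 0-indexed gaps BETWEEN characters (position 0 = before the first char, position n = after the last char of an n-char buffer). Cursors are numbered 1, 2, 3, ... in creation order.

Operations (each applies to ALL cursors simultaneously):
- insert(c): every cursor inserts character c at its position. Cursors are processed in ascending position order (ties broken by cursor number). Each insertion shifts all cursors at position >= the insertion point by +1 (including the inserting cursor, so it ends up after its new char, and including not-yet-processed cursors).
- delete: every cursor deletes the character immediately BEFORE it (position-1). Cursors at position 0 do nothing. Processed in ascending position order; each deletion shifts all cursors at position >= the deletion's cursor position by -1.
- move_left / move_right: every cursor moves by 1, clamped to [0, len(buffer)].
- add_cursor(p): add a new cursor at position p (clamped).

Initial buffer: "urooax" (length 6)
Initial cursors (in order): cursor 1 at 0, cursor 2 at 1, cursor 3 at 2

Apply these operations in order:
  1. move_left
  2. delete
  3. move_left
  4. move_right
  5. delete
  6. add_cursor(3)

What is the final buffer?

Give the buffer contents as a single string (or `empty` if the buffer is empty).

After op 1 (move_left): buffer="urooax" (len 6), cursors c1@0 c2@0 c3@1, authorship ......
After op 2 (delete): buffer="rooax" (len 5), cursors c1@0 c2@0 c3@0, authorship .....
After op 3 (move_left): buffer="rooax" (len 5), cursors c1@0 c2@0 c3@0, authorship .....
After op 4 (move_right): buffer="rooax" (len 5), cursors c1@1 c2@1 c3@1, authorship .....
After op 5 (delete): buffer="ooax" (len 4), cursors c1@0 c2@0 c3@0, authorship ....
After op 6 (add_cursor(3)): buffer="ooax" (len 4), cursors c1@0 c2@0 c3@0 c4@3, authorship ....

Answer: ooax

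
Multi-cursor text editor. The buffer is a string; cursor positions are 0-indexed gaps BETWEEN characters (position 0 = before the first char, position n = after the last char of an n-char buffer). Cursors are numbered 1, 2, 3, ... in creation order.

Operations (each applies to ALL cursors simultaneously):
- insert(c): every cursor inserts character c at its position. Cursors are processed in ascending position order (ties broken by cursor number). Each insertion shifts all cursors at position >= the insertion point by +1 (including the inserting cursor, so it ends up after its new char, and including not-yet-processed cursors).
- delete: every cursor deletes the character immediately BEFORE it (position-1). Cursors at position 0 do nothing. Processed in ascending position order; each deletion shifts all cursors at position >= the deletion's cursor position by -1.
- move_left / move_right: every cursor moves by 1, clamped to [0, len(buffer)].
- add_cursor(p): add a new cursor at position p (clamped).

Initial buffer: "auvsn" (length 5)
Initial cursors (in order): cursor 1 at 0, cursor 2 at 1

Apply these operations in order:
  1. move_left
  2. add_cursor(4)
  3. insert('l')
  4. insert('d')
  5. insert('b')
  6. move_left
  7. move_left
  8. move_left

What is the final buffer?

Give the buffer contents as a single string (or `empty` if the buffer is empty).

After op 1 (move_left): buffer="auvsn" (len 5), cursors c1@0 c2@0, authorship .....
After op 2 (add_cursor(4)): buffer="auvsn" (len 5), cursors c1@0 c2@0 c3@4, authorship .....
After op 3 (insert('l')): buffer="llauvsln" (len 8), cursors c1@2 c2@2 c3@7, authorship 12....3.
After op 4 (insert('d')): buffer="llddauvsldn" (len 11), cursors c1@4 c2@4 c3@10, authorship 1212....33.
After op 5 (insert('b')): buffer="llddbbauvsldbn" (len 14), cursors c1@6 c2@6 c3@13, authorship 121212....333.
After op 6 (move_left): buffer="llddbbauvsldbn" (len 14), cursors c1@5 c2@5 c3@12, authorship 121212....333.
After op 7 (move_left): buffer="llddbbauvsldbn" (len 14), cursors c1@4 c2@4 c3@11, authorship 121212....333.
After op 8 (move_left): buffer="llddbbauvsldbn" (len 14), cursors c1@3 c2@3 c3@10, authorship 121212....333.

Answer: llddbbauvsldbn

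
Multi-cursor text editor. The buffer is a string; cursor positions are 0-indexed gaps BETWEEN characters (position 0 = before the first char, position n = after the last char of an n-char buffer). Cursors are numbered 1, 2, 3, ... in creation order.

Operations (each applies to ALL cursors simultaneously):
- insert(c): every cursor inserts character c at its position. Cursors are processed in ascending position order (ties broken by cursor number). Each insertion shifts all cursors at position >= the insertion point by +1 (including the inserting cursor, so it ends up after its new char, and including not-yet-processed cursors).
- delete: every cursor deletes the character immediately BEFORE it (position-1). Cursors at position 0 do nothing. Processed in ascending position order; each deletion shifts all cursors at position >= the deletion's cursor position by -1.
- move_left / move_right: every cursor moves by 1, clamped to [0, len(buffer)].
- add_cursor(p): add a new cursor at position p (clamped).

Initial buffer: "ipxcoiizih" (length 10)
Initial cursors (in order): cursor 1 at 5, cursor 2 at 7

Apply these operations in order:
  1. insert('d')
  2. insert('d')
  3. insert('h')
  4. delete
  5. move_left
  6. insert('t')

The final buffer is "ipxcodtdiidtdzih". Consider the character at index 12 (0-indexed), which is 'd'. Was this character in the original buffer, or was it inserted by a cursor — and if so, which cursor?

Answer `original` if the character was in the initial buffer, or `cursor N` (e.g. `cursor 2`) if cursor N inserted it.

After op 1 (insert('d')): buffer="ipxcodiidzih" (len 12), cursors c1@6 c2@9, authorship .....1..2...
After op 2 (insert('d')): buffer="ipxcoddiiddzih" (len 14), cursors c1@7 c2@11, authorship .....11..22...
After op 3 (insert('h')): buffer="ipxcoddhiiddhzih" (len 16), cursors c1@8 c2@13, authorship .....111..222...
After op 4 (delete): buffer="ipxcoddiiddzih" (len 14), cursors c1@7 c2@11, authorship .....11..22...
After op 5 (move_left): buffer="ipxcoddiiddzih" (len 14), cursors c1@6 c2@10, authorship .....11..22...
After op 6 (insert('t')): buffer="ipxcodtdiidtdzih" (len 16), cursors c1@7 c2@12, authorship .....111..222...
Authorship (.=original, N=cursor N): . . . . . 1 1 1 . . 2 2 2 . . .
Index 12: author = 2

Answer: cursor 2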